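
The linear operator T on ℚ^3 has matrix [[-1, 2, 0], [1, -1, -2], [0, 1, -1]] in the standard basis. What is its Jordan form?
The characteristic polynomial is det(xI - A) = (x + 1)^3, so the eigenvalues are -1 (algebraic multiplicity 3).

For λ = -1: rank(A + I) = 2, rank((A + I)^2) = 1, rank((A + I)^3) = 0. The eigenspace has dimension 3 - 2 = 1, so there is 1 Jordan block; the rank sequence gives block sizes [3].

Assembling the blocks gives the Jordan form J above.

J = [[-1, 1, 0], [0, -1, 1], [0, 0, -1]]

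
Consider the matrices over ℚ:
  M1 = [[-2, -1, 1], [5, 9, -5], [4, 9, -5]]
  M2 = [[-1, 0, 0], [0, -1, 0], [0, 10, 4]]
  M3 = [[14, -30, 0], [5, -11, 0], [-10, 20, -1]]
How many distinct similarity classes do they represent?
Characteristic polynomials: χ_{M1} = (x - 4)(x + 1)^2, χ_{M2} = (x - 4)(x + 1)^2, χ_{M3} = (x - 4)(x + 1)^2.

{M1}: invariant factors (x - 4)(x + 1)^2.

{M2, M3}: invariant factors x + 1, (x - 4)(x + 1).

Matrices are similar if and only if their invariant-factor lists agree; the partition into similarity classes is {M1}, {M2, M3}.

2 classes: {M1}, {M2, M3}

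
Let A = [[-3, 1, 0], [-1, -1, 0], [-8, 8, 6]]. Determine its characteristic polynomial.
χ_A(x) = (x - 6)(x + 2)^2

xI - A = [[x + 3, -1, 0], [1, x + 1, 0], [8, -8, x - 6]].

Expanding det(xI - A) along the first row:
det(xI - A) = + (x + 3)·det([[x + 1, 0], [-8, x - 6]]) - (-1)·det([[1, 0], [8, x - 6]]) + (0)·det([[1, x + 1], [8, -8]]).

Evaluating gives χ_A(x) = x^3 - 2x^2 - 20x - 24 = (x - 6)(x + 2)^2.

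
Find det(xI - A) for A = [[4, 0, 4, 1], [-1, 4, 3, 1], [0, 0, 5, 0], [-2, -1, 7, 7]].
xI - A = [[x - 4, 0, -4, -1], [1, x - 4, -3, -1], [0, 0, x - 5, 0], [2, 1, -7, x - 7]].

Expanding det(xI - A) along the first row:
det(xI - A) = + (x - 4)·det([[x - 4, -3, -1], [0, x - 5, 0], [1, -7, x - 7]]) - (0)·det([[1, -3, -1], [0, x - 5, 0], [2, -7, x - 7]]) + (-4)·det([[1, x - 4, -1], [0, 0, 0], [2, 1, x - 7]]) - (-1)·det([[1, x - 4, -3], [0, 0, x - 5], [2, 1, -7]]).

Evaluating gives χ_A(x) = x^4 - 20x^3 + 150x^2 - 500x + 625 = (x - 5)^4.

χ_A(x) = (x - 5)^4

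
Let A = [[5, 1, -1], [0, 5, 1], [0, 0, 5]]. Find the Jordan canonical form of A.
The characteristic polynomial is det(xI - A) = (x - 5)^3, so the eigenvalues are 5 (algebraic multiplicity 3).

For λ = 5: rank(A - 5I) = 2, rank((A - 5I)^2) = 1, rank((A - 5I)^3) = 0. The eigenspace has dimension 3 - 2 = 1, so there is 1 Jordan block; the rank sequence gives block sizes [3].

Assembling the blocks gives the Jordan form J above.

J = [[5, 1, 0], [0, 5, 1], [0, 0, 5]]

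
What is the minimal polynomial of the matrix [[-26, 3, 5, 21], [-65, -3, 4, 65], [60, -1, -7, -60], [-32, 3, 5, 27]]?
m_A(x) = (x - 6)(x + 5)^3

The characteristic polynomial factors as (x - 6)(x + 5)^3. The minimal polynomial is ∏(x - λ)^{k_λ} where k_λ is the size of the largest Jordan block at λ.

For λ = -5: rank(A + 5I) = 3, and the largest Jordan block has size 3 (the smallest k with rank((A + 5I)^k) = rank((A + 5I)^(k+1))).
For λ = 6: rank(A - 6I) = 3, and the largest Jordan block has size 1 (the smallest k with rank((A - 6I)^k) = rank((A - 6I)^(k+1))).

So m_A(x) = (x - 6)(x + 5)^3.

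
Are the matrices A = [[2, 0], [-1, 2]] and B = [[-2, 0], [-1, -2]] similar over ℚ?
No.

trace(A) = 4 but trace(B) = -4. The trace is a similarity invariant, so A and B are not similar.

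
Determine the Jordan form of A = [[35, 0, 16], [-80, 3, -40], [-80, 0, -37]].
The characteristic polynomial is det(xI - A) = (x - 3)^2(x + 5), so the eigenvalues are -5 (algebraic multiplicity 1), 3 (algebraic multiplicity 2).

For λ = -5: algebraic multiplicity 1 gives one 1×1 block.

For λ = 3: rank(A - 3I) = 1. The eigenspace has dimension 3 - 1 = 2, so there are 2 Jordan blocks; the rank sequence gives block sizes [1, 1].

Assembling the blocks gives the Jordan form J above.

J = [[-5, 0, 0], [0, 3, 0], [0, 0, 3]]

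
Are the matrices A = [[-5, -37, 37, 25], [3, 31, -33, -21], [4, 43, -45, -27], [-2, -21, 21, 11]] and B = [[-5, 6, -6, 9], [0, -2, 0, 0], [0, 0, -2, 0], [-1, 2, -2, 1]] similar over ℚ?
Both have characteristic polynomial (x + 2)^4, but the minimal polynomial of A is (x + 2)^3 while the minimal polynomial of B is (x + 2)^2. The minimal polynomial is a similarity invariant, so A and B are not similar.

No.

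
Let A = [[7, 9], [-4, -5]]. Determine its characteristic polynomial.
xI - A = [[x - 7, -9], [4, x + 5]].

Expanding det(xI - A) along the first row:
det(xI - A) = + (x - 7)·det([[x + 5]]) - (-9)·det([[4]]).

Evaluating gives χ_A(x) = x^2 - 2x + 1 = (x - 1)^2.

χ_A(x) = (x - 1)^2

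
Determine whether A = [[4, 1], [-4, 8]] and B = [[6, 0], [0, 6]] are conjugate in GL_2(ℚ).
No.

Both have characteristic polynomial (x - 6)^2, but the minimal polynomial of A is (x - 6)^2 while the minimal polynomial of B is x - 6. The minimal polynomial is a similarity invariant, so A and B are not similar.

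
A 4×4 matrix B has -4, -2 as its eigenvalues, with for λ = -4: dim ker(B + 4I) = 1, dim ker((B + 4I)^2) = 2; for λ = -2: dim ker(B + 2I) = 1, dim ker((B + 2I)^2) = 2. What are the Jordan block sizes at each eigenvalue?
λ = -4: successive nullity increments [1, 1] count blocks of size ≥ k; block sizes are [2].
λ = -2: successive nullity increments [1, 1] count blocks of size ≥ k; block sizes are [2].

Jordan blocks: (-4, 2), (-2, 2)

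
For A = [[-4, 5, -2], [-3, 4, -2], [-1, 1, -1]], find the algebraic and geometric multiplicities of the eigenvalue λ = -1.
The characteristic polynomial is (x - 1)(x + 1)^2, so the factor x + 1 appears with exponent 2: the algebraic multiplicity is 2.

rank(A + I) = 2, so the eigenspace has dimension 3 - 2 = 1: the geometric multiplicity is 1.

Since 1 < 2, A is not diagonalizable.

algebraic multiplicity 2, geometric multiplicity 1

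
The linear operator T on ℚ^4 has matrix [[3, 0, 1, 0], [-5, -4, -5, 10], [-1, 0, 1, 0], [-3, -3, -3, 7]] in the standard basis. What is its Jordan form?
The characteristic polynomial is det(xI - A) = (x - 2)^3(x - 1), so the eigenvalues are 1 (algebraic multiplicity 1), 2 (algebraic multiplicity 3).

For λ = 1: algebraic multiplicity 1 gives one 1×1 block.

For λ = 2: rank(A - 2I) = 2, rank((A - 2I)^2) = 1. The eigenspace has dimension 4 - 2 = 2, so there are 2 Jordan blocks; the rank sequence gives block sizes [2, 1].

Assembling the blocks gives the Jordan form J above.

J = [[1, 0, 0, 0], [0, 2, 1, 0], [0, 0, 2, 0], [0, 0, 0, 2]]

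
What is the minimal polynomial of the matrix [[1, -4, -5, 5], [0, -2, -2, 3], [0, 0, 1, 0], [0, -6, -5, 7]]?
m_A(x) = (x - 4)(x - 1)^3

The characteristic polynomial factors as (x - 4)(x - 1)^3. The minimal polynomial is ∏(x - λ)^{k_λ} where k_λ is the size of the largest Jordan block at λ.

For λ = 1: rank(A - I) = 3, and the largest Jordan block has size 3 (the smallest k with rank((A - I)^k) = rank((A - I)^(k+1))).
For λ = 4: rank(A - 4I) = 3, and the largest Jordan block has size 1 (the smallest k with rank((A - 4I)^k) = rank((A - 4I)^(k+1))).

So m_A(x) = (x - 4)(x - 1)^3.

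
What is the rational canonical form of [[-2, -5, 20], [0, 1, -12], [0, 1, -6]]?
The invariant factors of A (the non-unit diagonal entries of the Smith normal form of xI - A over ℚ[x]) are x + 2, (x + 2)(x + 3), each dividing the next. The characteristic polynomial is their product, (x + 2)^2(x + 3).

The rational canonical form is the block-diagonal matrix of companion matrices C(f_i):
R = [[-2, 0, 0], [0, 0, -6], [0, 1, -5]].

R = [[-2, 0, 0], [0, 0, -6], [0, 1, -5]]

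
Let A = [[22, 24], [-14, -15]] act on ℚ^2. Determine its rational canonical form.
The invariant factors of A (the non-unit diagonal entries of the Smith normal form of xI - A over ℚ[x]) are (x - 6)(x - 1), each dividing the next. The characteristic polynomial is their product, (x - 6)(x - 1).

The rational canonical form is the block-diagonal matrix of companion matrices C(f_i):
R = [[0, -6], [1, 7]].

R = [[0, -6], [1, 7]]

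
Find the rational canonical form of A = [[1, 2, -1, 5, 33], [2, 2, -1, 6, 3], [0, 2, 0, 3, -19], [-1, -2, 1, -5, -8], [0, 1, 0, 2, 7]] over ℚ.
The invariant factors of A (the non-unit diagonal entries of the Smith normal form of xI - A over ℚ[x]) are (x - 1)(x^2 - 2x - 5)^2, each dividing the next. The characteristic polynomial is their product, (x - 1)(x^2 - 2x - 5)^2.

The rational canonical form is the block-diagonal matrix of companion matrices C(f_i):
R = [[0, 0, 0, 0, 25], [1, 0, 0, 0, -5], [0, 1, 0, 0, -26], [0, 0, 1, 0, 2], [0, 0, 0, 1, 5]].

Note the characteristic polynomial does not split into linear factors over ℚ, so A has no Jordan form over ℚ; the rational canonical form exists over any field.

R = [[0, 0, 0, 0, 25], [1, 0, 0, 0, -5], [0, 1, 0, 0, -26], [0, 0, 1, 0, 2], [0, 0, 0, 1, 5]]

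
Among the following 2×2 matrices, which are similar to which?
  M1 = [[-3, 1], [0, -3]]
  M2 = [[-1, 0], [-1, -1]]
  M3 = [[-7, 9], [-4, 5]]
Characteristic polynomials: χ_{M1} = (x + 3)^2, χ_{M2} = (x + 1)^2, χ_{M3} = (x + 1)^2.

{M1}: invariant factors (x + 3)^2.

{M2, M3}: invariant factors (x + 1)^2.

Matrices are similar if and only if their invariant-factor lists agree; the partition into similarity classes is {M1}, {M2, M3}.

2 classes: {M1}, {M2, M3}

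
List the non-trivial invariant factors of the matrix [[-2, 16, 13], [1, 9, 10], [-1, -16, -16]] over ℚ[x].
(x + 3)^3

The Jordan structure of A has elementary divisors (x + 3)^3. Arranging the block sizes at each eigenvalue in decreasing order and taking row products gives the invariant factors.

Invariant factors (smallest first, each dividing the next): (x + 3)^3.

Check: the last factor (x + 3)^3 is the minimal polynomial, and the product (x + 3)^3 is the characteristic polynomial.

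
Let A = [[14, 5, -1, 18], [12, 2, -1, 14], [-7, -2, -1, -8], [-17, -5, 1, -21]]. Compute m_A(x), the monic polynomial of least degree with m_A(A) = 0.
m_A(x) = (x + 1)^3(x + 3)

The characteristic polynomial factors as (x + 1)^3(x + 3). The minimal polynomial is ∏(x - λ)^{k_λ} where k_λ is the size of the largest Jordan block at λ.

For λ = -3: rank(A + 3I) = 3, and the largest Jordan block has size 1 (the smallest k with rank((A + 3I)^k) = rank((A + 3I)^(k+1))).
For λ = -1: rank(A + I) = 3, and the largest Jordan block has size 3 (the smallest k with rank((A + I)^k) = rank((A + I)^(k+1))).

So m_A(x) = (x + 1)^3(x + 3).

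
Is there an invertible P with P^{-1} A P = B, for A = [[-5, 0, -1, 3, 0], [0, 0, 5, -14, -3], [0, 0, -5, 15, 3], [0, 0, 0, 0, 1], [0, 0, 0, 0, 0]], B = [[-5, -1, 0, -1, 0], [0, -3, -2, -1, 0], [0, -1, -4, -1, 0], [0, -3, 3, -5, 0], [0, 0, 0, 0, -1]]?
No.

trace(A) = -10 but trace(B) = -18. The trace is a similarity invariant, so A and B are not similar.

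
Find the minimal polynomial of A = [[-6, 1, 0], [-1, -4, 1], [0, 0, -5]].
m_A(x) = (x + 5)^3

The characteristic polynomial factors as (x + 5)^3. The minimal polynomial is ∏(x - λ)^{k_λ} where k_λ is the size of the largest Jordan block at λ.

For λ = -5: rank(A + 5I) = 2, and the largest Jordan block has size 3 (the smallest k with rank((A + 5I)^k) = rank((A + 5I)^(k+1))).

So m_A(x) = (x + 5)^3.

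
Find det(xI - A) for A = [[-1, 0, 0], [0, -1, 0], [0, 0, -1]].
xI - A = [[x + 1, 0, 0], [0, x + 1, 0], [0, 0, x + 1]].

Expanding det(xI - A) along the first row:
det(xI - A) = + (x + 1)·det([[x + 1, 0], [0, x + 1]]) - (0)·det([[0, 0], [0, x + 1]]) + (0)·det([[0, x + 1], [0, 0]]).

Evaluating gives χ_A(x) = x^3 + 3x^2 + 3x + 1 = (x + 1)^3.

χ_A(x) = (x + 1)^3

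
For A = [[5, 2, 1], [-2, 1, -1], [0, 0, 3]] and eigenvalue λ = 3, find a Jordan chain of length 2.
v_1 = [[0, 1, -1]]^T, v_2 = [[1, -1, 0]]^T

We seek v_1 ∈ ker((A - 3I)^2) \ ker(A - 3I), then set v_{i+1} = (A - 3I) v_i.

One such chain is v_1 = [[0, 1, -1]]^T, v_2 = [[1, -1, 0]]^T. Check: (A - 3I) v_2 = [[0, 0, 0]]^T = 0.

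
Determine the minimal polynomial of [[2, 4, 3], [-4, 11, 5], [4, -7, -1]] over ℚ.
The characteristic polynomial factors as (x - 4)^3. The minimal polynomial is ∏(x - λ)^{k_λ} where k_λ is the size of the largest Jordan block at λ.

For λ = 4: rank(A - 4I) = 2, and the largest Jordan block has size 3 (the smallest k with rank((A - 4I)^k) = rank((A - 4I)^(k+1))).

So m_A(x) = (x - 4)^3.

m_A(x) = (x - 4)^3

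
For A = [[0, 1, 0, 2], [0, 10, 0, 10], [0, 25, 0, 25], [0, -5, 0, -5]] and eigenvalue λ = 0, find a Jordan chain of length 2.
v_1 = [[0, -1, -2, 1]]^T, v_2 = [[1, 0, 0, 0]]^T

We seek v_1 ∈ ker(A^2) \ ker(A), then set v_{i+1} = A v_i.

One such chain is v_1 = [[0, -1, -2, 1]]^T, v_2 = [[1, 0, 0, 0]]^T. Check: A v_2 = [[0, 0, 0, 0]]^T = 0.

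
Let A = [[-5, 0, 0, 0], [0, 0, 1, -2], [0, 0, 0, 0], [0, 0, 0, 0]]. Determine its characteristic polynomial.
χ_A(x) = x^3(x + 5)

xI - A = [[x + 5, 0, 0, 0], [0, x, -1, 2], [0, 0, x, 0], [0, 0, 0, x]].

Expanding det(xI - A) along the first row:
det(xI - A) = + (x + 5)·det([[x, -1, 2], [0, x, 0], [0, 0, x]]) - (0)·det([[0, -1, 2], [0, x, 0], [0, 0, x]]) + (0)·det([[0, x, 2], [0, 0, 0], [0, 0, x]]) - (0)·det([[0, x, -1], [0, 0, x], [0, 0, 0]]).

Evaluating gives χ_A(x) = x^4 + 5x^3 = x^3(x + 5).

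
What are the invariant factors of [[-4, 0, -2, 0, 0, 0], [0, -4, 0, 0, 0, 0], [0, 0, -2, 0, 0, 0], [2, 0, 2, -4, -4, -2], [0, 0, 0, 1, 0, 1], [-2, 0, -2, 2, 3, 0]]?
The Jordan structure of A has elementary divisors (x + 4), (x + 4), (x + 2), (x + 2), (x + 1)^2. Arranging the block sizes at each eigenvalue in decreasing order and taking row products gives the invariant factors.

Invariant factors (smallest first, each dividing the next): (x + 2)(x + 4), (x + 1)^2(x + 2)(x + 4).

Check: the last factor (x + 1)^2(x + 2)(x + 4) is the minimal polynomial, and the product (x + 1)^2(x + 2)^2(x + 4)^2 is the characteristic polynomial.

(x + 2)(x + 4), (x + 1)^2(x + 2)(x + 4)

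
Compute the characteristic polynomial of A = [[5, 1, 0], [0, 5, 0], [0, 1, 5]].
χ_A(x) = (x - 5)^3

xI - A = [[x - 5, -1, 0], [0, x - 5, 0], [0, -1, x - 5]].

Expanding det(xI - A) along the first row:
det(xI - A) = + (x - 5)·det([[x - 5, 0], [-1, x - 5]]) - (-1)·det([[0, 0], [0, x - 5]]) + (0)·det([[0, x - 5], [0, -1]]).

Evaluating gives χ_A(x) = x^3 - 15x^2 + 75x - 125 = (x - 5)^3.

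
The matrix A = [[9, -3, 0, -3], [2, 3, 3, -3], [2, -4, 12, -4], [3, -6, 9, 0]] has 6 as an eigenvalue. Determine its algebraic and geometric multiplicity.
The characteristic polynomial is (x - 6)^4, so the factor x - 6 appears with exponent 4: the algebraic multiplicity is 4.

rank(A - 6I) = 2, so the eigenspace has dimension 4 - 2 = 2: the geometric multiplicity is 2.

Since 2 < 4, A is not diagonalizable.

algebraic multiplicity 4, geometric multiplicity 2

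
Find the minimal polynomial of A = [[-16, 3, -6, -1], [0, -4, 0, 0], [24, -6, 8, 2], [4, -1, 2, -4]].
m_A(x) = (x + 4)^3

The characteristic polynomial factors as (x + 4)^4. The minimal polynomial is ∏(x - λ)^{k_λ} where k_λ is the size of the largest Jordan block at λ.

For λ = -4: rank(A + 4I) = 2, and the largest Jordan block has size 3 (the smallest k with rank((A + 4I)^k) = rank((A + 4I)^(k+1))).

So m_A(x) = (x + 4)^3.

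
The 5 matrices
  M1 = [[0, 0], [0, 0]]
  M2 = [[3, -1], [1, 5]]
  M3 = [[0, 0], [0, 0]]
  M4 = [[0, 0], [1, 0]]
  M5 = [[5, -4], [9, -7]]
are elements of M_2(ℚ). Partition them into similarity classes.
Characteristic polynomials: χ_{M1} = x^2, χ_{M2} = (x - 4)^2, χ_{M3} = x^2, χ_{M4} = x^2, χ_{M5} = (x + 1)^2.

{M1, M3}: invariant factors x, x.

{M2}: invariant factors (x - 4)^2.

{M4}: invariant factors x^2.

{M5}: invariant factors (x + 1)^2.

Matrices are similar if and only if their invariant-factor lists agree; the partition into similarity classes is {M1, M3}, {M2}, {M4}, {M5}.

4 classes: {M1, M3}, {M2}, {M4}, {M5}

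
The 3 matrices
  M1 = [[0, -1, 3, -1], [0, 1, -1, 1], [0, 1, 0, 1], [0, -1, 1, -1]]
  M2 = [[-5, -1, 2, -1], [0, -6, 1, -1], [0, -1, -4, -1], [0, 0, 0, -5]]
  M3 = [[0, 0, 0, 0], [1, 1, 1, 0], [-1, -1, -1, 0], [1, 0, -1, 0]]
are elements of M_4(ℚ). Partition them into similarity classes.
2 classes: {M1, M3}, {M2}

Characteristic polynomials: χ_{M1} = x^4, χ_{M2} = (x + 5)^4, χ_{M3} = x^4.

{M1, M3}: invariant factors x, x^3.

{M2}: invariant factors x + 5, (x + 5)^3.

Matrices are similar if and only if their invariant-factor lists agree; the partition into similarity classes is {M1, M3}, {M2}.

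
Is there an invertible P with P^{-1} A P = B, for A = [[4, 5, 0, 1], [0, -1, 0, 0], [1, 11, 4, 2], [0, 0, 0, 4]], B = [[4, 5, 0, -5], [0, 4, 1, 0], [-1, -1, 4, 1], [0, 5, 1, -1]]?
Two matrices over a field are similar if and only if they have the same invariant factors.

Both A and B have characteristic polynomial (x - 4)^3(x + 1) and minimal polynomial (x - 4)^3(x + 1). Computing further, both have invariant factors (x - 4)^3(x + 1). Hence A and B are similar.

Yes.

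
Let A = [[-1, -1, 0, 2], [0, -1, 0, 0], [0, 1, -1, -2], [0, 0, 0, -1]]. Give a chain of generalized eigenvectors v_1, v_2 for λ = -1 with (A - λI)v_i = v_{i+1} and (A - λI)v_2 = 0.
We seek v_1 ∈ ker((A + I)^2) \ ker(A + I), then set v_{i+1} = (A + I) v_i.

One such chain is v_1 = [[4, 3, -2, 2]]^T, v_2 = [[1, 0, -1, 0]]^T. Check: (A + I) v_2 = [[0, 0, 0, 0]]^T = 0.

v_1 = [[4, 3, -2, 2]]^T, v_2 = [[1, 0, -1, 0]]^T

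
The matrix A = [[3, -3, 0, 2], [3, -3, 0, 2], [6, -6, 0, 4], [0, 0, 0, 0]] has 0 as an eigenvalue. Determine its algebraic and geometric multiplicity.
algebraic multiplicity 4, geometric multiplicity 3

The characteristic polynomial is x^4, so the factor x appears with exponent 4: the algebraic multiplicity is 4.

rank(A) = 1, so the eigenspace has dimension 4 - 1 = 3: the geometric multiplicity is 3.

Since 3 < 4, A is not diagonalizable.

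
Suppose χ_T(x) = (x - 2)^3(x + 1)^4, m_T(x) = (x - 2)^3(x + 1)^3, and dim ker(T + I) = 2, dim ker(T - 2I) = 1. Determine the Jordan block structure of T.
λ = -1: algebraic multiplicity 4 (exponent in χ_T), largest block size 3 (exponent in m_T), 2 blocks (geometric multiplicity). These force block sizes [3, 1].
λ = 2: algebraic multiplicity 3 (exponent in χ_T), largest block size 3 (exponent in m_T), 1 block (geometric multiplicity). This forces block sizes [3].

Jordan blocks: (-1, 3), (-1, 1), (2, 3)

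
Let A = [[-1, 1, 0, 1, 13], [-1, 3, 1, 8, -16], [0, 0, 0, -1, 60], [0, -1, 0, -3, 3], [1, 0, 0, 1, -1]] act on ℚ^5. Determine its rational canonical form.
The invariant factors of A (the non-unit diagonal entries of the Smith normal form of xI - A over ℚ[x]) are (x - 3)(x + 5)(x^3 + 3), each dividing the next. The characteristic polynomial is their product, (x - 3)(x + 5)(x^3 + 3).

The rational canonical form is the block-diagonal matrix of companion matrices C(f_i):
R = [[0, 0, 0, 0, 45], [1, 0, 0, 0, -6], [0, 1, 0, 0, -3], [0, 0, 1, 0, 15], [0, 0, 0, 1, -2]].

Note the characteristic polynomial does not split into linear factors over ℚ, so A has no Jordan form over ℚ; the rational canonical form exists over any field.

R = [[0, 0, 0, 0, 45], [1, 0, 0, 0, -6], [0, 1, 0, 0, -3], [0, 0, 1, 0, 15], [0, 0, 0, 1, -2]]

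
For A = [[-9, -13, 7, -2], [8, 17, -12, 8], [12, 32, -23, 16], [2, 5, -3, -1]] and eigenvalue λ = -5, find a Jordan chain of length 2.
We seek v_1 ∈ ker((A + 5I)^2) \ ker(A + 5I), then set v_{i+1} = (A + 5I) v_i.

One such chain is v_1 = [[1, 0, 1, 0]]^T, v_2 = [[3, -4, -6, -1]]^T. Check: (A + 5I) v_2 = [[0, 0, 0, 0]]^T = 0.

v_1 = [[1, 0, 1, 0]]^T, v_2 = [[3, -4, -6, -1]]^T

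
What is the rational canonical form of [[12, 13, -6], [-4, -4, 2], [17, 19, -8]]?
R = [[0, 0, 2], [1, 0, -4], [0, 1, 0]]

The invariant factors of A (the non-unit diagonal entries of the Smith normal form of xI - A over ℚ[x]) are x^3 + 4x - 2, each dividing the next. The characteristic polynomial is their product, x^3 + 4x - 2.

The rational canonical form is the block-diagonal matrix of companion matrices C(f_i):
R = [[0, 0, 2], [1, 0, -4], [0, 1, 0]].

Note the characteristic polynomial does not split into linear factors over ℚ, so A has no Jordan form over ℚ; the rational canonical form exists over any field.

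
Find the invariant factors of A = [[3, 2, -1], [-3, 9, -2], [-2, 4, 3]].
The Jordan structure of A has elementary divisors (x - 5)^3. Arranging the block sizes at each eigenvalue in decreasing order and taking row products gives the invariant factors.

Invariant factors (smallest first, each dividing the next): (x - 5)^3.

Check: the last factor (x - 5)^3 is the minimal polynomial, and the product (x - 5)^3 is the characteristic polynomial.

(x - 5)^3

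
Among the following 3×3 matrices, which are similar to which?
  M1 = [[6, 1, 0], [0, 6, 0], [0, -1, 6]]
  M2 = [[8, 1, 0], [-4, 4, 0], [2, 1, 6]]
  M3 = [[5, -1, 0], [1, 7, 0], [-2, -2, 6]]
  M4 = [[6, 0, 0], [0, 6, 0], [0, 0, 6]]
2 classes: {M1, M2, M3}, {M4}

Characteristic polynomials: χ_{M1} = (x - 6)^3, χ_{M2} = (x - 6)^3, χ_{M3} = (x - 6)^3, χ_{M4} = (x - 6)^3.

{M1, M2, M3}: invariant factors x - 6, (x - 6)^2.

{M4}: invariant factors x - 6, x - 6, x - 6.

Matrices are similar if and only if their invariant-factor lists agree; the partition into similarity classes is {M1, M2, M3}, {M4}.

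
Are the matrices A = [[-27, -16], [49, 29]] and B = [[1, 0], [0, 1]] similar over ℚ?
Both have characteristic polynomial (x - 1)^2, but the minimal polynomial of A is (x - 1)^2 while the minimal polynomial of B is x - 1. The minimal polynomial is a similarity invariant, so A and B are not similar.

No.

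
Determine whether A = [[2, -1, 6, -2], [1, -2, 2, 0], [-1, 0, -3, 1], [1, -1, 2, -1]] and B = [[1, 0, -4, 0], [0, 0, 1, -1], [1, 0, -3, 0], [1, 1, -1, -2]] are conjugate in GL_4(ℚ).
Yes.

Two matrices over a field are similar if and only if they have the same invariant factors.

Both A and B have characteristic polynomial (x + 1)^4 and minimal polynomial (x + 1)^2. Computing further, both have invariant factors (x + 1)^2, (x + 1)^2. Hence A and B are similar.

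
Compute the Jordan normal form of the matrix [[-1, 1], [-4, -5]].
J = [[-3, 1], [0, -3]]

The characteristic polynomial is det(xI - A) = (x + 3)^2, so the eigenvalues are -3 (algebraic multiplicity 2).

For λ = -3: rank(A + 3I) = 1, rank((A + 3I)^2) = 0. The eigenspace has dimension 2 - 1 = 1, so there is 1 Jordan block; the rank sequence gives block sizes [2].

Assembling the blocks gives the Jordan form J above.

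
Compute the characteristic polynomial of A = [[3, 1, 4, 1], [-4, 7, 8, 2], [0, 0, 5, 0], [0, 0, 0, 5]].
χ_A(x) = (x - 5)^4

xI - A = [[x - 3, -1, -4, -1], [4, x - 7, -8, -2], [0, 0, x - 5, 0], [0, 0, 0, x - 5]].

Expanding det(xI - A) along the first row:
det(xI - A) = + (x - 3)·det([[x - 7, -8, -2], [0, x - 5, 0], [0, 0, x - 5]]) - (-1)·det([[4, -8, -2], [0, x - 5, 0], [0, 0, x - 5]]) + (-4)·det([[4, x - 7, -2], [0, 0, 0], [0, 0, x - 5]]) - (-1)·det([[4, x - 7, -8], [0, 0, x - 5], [0, 0, 0]]).

Evaluating gives χ_A(x) = x^4 - 20x^3 + 150x^2 - 500x + 625 = (x - 5)^4.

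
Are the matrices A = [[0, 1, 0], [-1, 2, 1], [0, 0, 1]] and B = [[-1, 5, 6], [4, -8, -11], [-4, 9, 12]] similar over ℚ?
Yes.

Two matrices over a field are similar if and only if they have the same invariant factors.

Both A and B have characteristic polynomial (x - 1)^3 and minimal polynomial (x - 1)^3. Computing further, both have invariant factors (x - 1)^3. Hence A and B are similar.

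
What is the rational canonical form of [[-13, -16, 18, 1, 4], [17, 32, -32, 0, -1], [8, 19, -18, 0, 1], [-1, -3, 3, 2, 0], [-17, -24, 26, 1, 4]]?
The invariant factors of A (the non-unit diagonal entries of the Smith normal form of xI - A over ℚ[x]) are (x - 1)(x^2 - 3x - 2)^2, each dividing the next. The characteristic polynomial is their product, (x - 1)(x^2 - 3x - 2)^2.

The rational canonical form is the block-diagonal matrix of companion matrices C(f_i):
R = [[0, 0, 0, 0, 4], [1, 0, 0, 0, 8], [0, 1, 0, 0, -7], [0, 0, 1, 0, -11], [0, 0, 0, 1, 7]].

Note the characteristic polynomial does not split into linear factors over ℚ, so A has no Jordan form over ℚ; the rational canonical form exists over any field.

R = [[0, 0, 0, 0, 4], [1, 0, 0, 0, 8], [0, 1, 0, 0, -7], [0, 0, 1, 0, -11], [0, 0, 0, 1, 7]]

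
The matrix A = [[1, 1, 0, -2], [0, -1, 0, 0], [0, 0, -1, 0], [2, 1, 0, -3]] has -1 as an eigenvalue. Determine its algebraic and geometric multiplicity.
algebraic multiplicity 4, geometric multiplicity 3

The characteristic polynomial is (x + 1)^4, so the factor x + 1 appears with exponent 4: the algebraic multiplicity is 4.

rank(A + I) = 1, so the eigenspace has dimension 4 - 1 = 3: the geometric multiplicity is 3.

Since 3 < 4, A is not diagonalizable.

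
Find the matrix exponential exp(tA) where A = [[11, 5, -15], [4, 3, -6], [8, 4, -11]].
A has Jordan form J = [[1, 1, 0], [0, 1, 0], [0, 0, 1]] with A = PJP^{-1}, so e^{tA} = P e^{tJ} P^{-1}.

For a Jordan block J_k(λ), e^{tJ_k(λ)} = e^{λt} · (I + tN + t^2 N^2/2! + ... + t^{k-1} N^{k-1}/(k-1)!) where N is the nilpotent superdiagonal part.

Assembling the blocks and conjugating back gives the entries of e^{tA} as shown above.

e^{tA} = [[(10*t + 1)*e^{t}, 5*t*e^{t}, -15*t*e^{t}], [4*t*e^{t}, (2*t + 1)*e^{t}, -6*t*e^{t}], [8*t*e^{t}, 4*t*e^{t}, (1 - 12*t)*e^{t}]]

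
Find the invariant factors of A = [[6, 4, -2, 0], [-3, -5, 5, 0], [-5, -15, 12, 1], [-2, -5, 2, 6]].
(x - 5)^3(x - 4)

The Jordan structure of A has elementary divisors (x - 4), (x - 5)^3. Arranging the block sizes at each eigenvalue in decreasing order and taking row products gives the invariant factors.

Invariant factors (smallest first, each dividing the next): (x - 5)^3(x - 4).

Check: the last factor (x - 5)^3(x - 4) is the minimal polynomial, and the product (x - 5)^3(x - 4) is the characteristic polynomial.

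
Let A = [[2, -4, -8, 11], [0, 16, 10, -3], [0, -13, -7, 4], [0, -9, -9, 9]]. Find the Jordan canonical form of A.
J = [[2, 0, 0, 0], [0, 6, 1, 0], [0, 0, 6, 1], [0, 0, 0, 6]]

The characteristic polynomial is det(xI - A) = (x - 6)^3(x - 2), so the eigenvalues are 2 (algebraic multiplicity 1), 6 (algebraic multiplicity 3).

For λ = 2: algebraic multiplicity 1 gives one 1×1 block.

For λ = 6: rank(A - 6I) = 3, rank((A - 6I)^2) = 2, rank((A - 6I)^3) = 1. The eigenspace has dimension 4 - 3 = 1, so there is 1 Jordan block; the rank sequence gives block sizes [3].

Assembling the blocks gives the Jordan form J above.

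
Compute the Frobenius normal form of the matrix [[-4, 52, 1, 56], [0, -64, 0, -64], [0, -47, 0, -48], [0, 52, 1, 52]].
R = [[-4, 0, 0, 0], [0, 0, 0, -64], [0, 1, 0, -48], [0, 0, 1, -12]]

The invariant factors of A (the non-unit diagonal entries of the Smith normal form of xI - A over ℚ[x]) are x + 4, (x + 4)^3, each dividing the next. The characteristic polynomial is their product, (x + 4)^4.

The rational canonical form is the block-diagonal matrix of companion matrices C(f_i):
R = [[-4, 0, 0, 0], [0, 0, 0, -64], [0, 1, 0, -48], [0, 0, 1, -12]].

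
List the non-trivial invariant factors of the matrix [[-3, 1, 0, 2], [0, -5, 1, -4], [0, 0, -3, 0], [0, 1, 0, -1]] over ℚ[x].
x + 3, (x + 3)^3

The Jordan structure of A has elementary divisors (x + 3)^3, (x + 3). Arranging the block sizes at each eigenvalue in decreasing order and taking row products gives the invariant factors.

Invariant factors (smallest first, each dividing the next): x + 3, (x + 3)^3.

Check: the last factor (x + 3)^3 is the minimal polynomial, and the product (x + 3)^4 is the characteristic polynomial.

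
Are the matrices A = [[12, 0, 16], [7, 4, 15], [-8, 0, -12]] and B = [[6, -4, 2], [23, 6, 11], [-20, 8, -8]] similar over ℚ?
Two matrices over a field are similar if and only if they have the same invariant factors.

Both A and B have characteristic polynomial (x - 4)^2(x + 4) and minimal polynomial (x - 4)^2(x + 4). Computing further, both have invariant factors (x - 4)^2(x + 4). Hence A and B are similar.

Yes.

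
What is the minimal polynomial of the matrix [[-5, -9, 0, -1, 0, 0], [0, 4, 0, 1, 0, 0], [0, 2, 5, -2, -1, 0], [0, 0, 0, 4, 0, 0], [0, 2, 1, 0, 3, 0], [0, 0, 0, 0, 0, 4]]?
m_A(x) = (x - 4)^2(x + 5)

The characteristic polynomial factors as (x - 4)^5(x + 5). The minimal polynomial is ∏(x - λ)^{k_λ} where k_λ is the size of the largest Jordan block at λ.

For λ = -5: rank(A + 5I) = 5, and the largest Jordan block has size 1 (the smallest k with rank((A + 5I)^k) = rank((A + 5I)^(k+1))).
For λ = 4: rank(A - 4I) = 3, and the largest Jordan block has size 2 (the smallest k with rank((A - 4I)^k) = rank((A - 4I)^(k+1))).

So m_A(x) = (x - 4)^2(x + 5).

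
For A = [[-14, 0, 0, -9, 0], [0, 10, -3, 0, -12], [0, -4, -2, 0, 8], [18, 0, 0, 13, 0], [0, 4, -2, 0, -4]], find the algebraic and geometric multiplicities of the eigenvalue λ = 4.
algebraic multiplicity 2, geometric multiplicity 2

The characteristic polynomial is x^2(x - 4)^2(x + 5), so the factor x - 4 appears with exponent 2: the algebraic multiplicity is 2.

rank(A - 4I) = 3, so the eigenspace has dimension 5 - 3 = 2: the geometric multiplicity is 2.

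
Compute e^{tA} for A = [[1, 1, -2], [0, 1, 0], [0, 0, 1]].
e^{tA} = [[e^{t}, t*e^{t}, -2*t*e^{t}], [0, e^{t}, 0], [0, 0, e^{t}]]

A has Jordan form J = [[1, 1, 0], [0, 1, 0], [0, 0, 1]] with A = PJP^{-1}, so e^{tA} = P e^{tJ} P^{-1}.

For a Jordan block J_k(λ), e^{tJ_k(λ)} = e^{λt} · (I + tN + t^2 N^2/2! + ... + t^{k-1} N^{k-1}/(k-1)!) where N is the nilpotent superdiagonal part.

Assembling the blocks and conjugating back gives the entries of e^{tA} as shown above.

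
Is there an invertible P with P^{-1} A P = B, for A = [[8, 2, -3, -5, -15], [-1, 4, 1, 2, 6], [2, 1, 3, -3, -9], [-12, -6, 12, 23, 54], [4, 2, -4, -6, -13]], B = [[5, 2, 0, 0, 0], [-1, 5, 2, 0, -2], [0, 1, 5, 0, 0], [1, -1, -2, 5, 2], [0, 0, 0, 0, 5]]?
Yes.

Two matrices over a field are similar if and only if they have the same invariant factors.

Both A and B have characteristic polynomial (x - 5)^5 and minimal polynomial (x - 5)^3. Computing further, both have invariant factors x - 5, x - 5, (x - 5)^3. Hence A and B are similar.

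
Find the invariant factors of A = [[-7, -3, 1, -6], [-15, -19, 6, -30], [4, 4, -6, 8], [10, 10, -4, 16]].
x + 4, (x + 4)^3

The Jordan structure of A has elementary divisors (x + 4)^3, (x + 4). Arranging the block sizes at each eigenvalue in decreasing order and taking row products gives the invariant factors.

Invariant factors (smallest first, each dividing the next): x + 4, (x + 4)^3.

Check: the last factor (x + 4)^3 is the minimal polynomial, and the product (x + 4)^4 is the characteristic polynomial.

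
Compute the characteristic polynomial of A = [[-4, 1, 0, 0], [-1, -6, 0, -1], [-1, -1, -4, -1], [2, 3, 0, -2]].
xI - A = [[x + 4, -1, 0, 0], [1, x + 6, 0, 1], [1, 1, x + 4, 1], [-2, -3, 0, x + 2]].

Expanding det(xI - A) along the first row:
det(xI - A) = + (x + 4)·det([[x + 6, 0, 1], [1, x + 4, 1], [-3, 0, x + 2]]) - (-1)·det([[1, 0, 1], [1, x + 4, 1], [-2, 0, x + 2]]) + (0)·det([[1, x + 6, 1], [1, 1, 1], [-2, -3, x + 2]]) - (0)·det([[1, x + 6, 0], [1, 1, x + 4], [-2, -3, 0]]).

Evaluating gives χ_A(x) = x^4 + 16x^3 + 96x^2 + 256x + 256 = (x + 4)^4.

χ_A(x) = (x + 4)^4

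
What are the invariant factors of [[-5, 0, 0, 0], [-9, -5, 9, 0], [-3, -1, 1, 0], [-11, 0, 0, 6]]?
(x - 6)(x + 2)^2(x + 5)

The Jordan structure of A has elementary divisors (x + 5), (x + 2)^2, (x - 6). Arranging the block sizes at each eigenvalue in decreasing order and taking row products gives the invariant factors.

Invariant factors (smallest first, each dividing the next): (x - 6)(x + 2)^2(x + 5).

Check: the last factor (x - 6)(x + 2)^2(x + 5) is the minimal polynomial, and the product (x - 6)(x + 2)^2(x + 5) is the characteristic polynomial.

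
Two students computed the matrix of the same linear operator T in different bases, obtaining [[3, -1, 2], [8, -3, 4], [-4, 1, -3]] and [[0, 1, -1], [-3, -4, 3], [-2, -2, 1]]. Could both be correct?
Two matrices over a field are similar if and only if they have the same invariant factors.

Both A and B have characteristic polynomial (x + 1)^3 and minimal polynomial (x + 1)^2. Computing further, both have invariant factors x + 1, (x + 1)^2. Hence A and B are similar.

Yes.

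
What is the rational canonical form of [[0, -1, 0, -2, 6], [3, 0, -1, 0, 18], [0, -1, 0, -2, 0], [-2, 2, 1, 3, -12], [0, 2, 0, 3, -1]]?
R = [[0, 0, 0, 0, 6], [1, 0, 0, 0, 4], [0, 1, 0, 0, -2], [0, 0, 1, 0, 3], [0, 0, 0, 1, 2]]

The invariant factors of A (the non-unit diagonal entries of the Smith normal form of xI - A over ℚ[x]) are (x - 3)(x + 1)(x^3 + 2), each dividing the next. The characteristic polynomial is their product, (x - 3)(x + 1)(x^3 + 2).

The rational canonical form is the block-diagonal matrix of companion matrices C(f_i):
R = [[0, 0, 0, 0, 6], [1, 0, 0, 0, 4], [0, 1, 0, 0, -2], [0, 0, 1, 0, 3], [0, 0, 0, 1, 2]].

Note the characteristic polynomial does not split into linear factors over ℚ, so A has no Jordan form over ℚ; the rational canonical form exists over any field.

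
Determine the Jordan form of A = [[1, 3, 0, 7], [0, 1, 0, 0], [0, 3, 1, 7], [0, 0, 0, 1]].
J = [[1, 1, 0, 0], [0, 1, 0, 0], [0, 0, 1, 0], [0, 0, 0, 1]]

The characteristic polynomial is det(xI - A) = (x - 1)^4, so the eigenvalues are 1 (algebraic multiplicity 4).

For λ = 1: rank(A - I) = 1, rank((A - I)^2) = 0. The eigenspace has dimension 4 - 1 = 3, so there are 3 Jordan blocks; the rank sequence gives block sizes [2, 1, 1].

Assembling the blocks gives the Jordan form J above.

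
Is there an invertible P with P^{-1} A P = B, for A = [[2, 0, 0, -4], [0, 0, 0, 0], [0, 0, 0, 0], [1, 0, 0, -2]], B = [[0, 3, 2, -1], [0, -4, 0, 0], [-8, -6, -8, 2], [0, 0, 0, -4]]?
trace(A) = 0 but trace(B) = -16. The trace is a similarity invariant, so A and B are not similar.

No.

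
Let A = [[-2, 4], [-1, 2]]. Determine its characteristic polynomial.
xI - A = [[x + 2, -4], [1, x - 2]].

Expanding det(xI - A) along the first row:
det(xI - A) = + (x + 2)·det([[x - 2]]) - (-4)·det([[1]]).

Evaluating gives χ_A(x) = x^2.

χ_A(x) = x^2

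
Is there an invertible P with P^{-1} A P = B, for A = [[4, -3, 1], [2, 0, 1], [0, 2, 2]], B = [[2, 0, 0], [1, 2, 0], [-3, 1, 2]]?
Two matrices over a field are similar if and only if they have the same invariant factors.

Both A and B have characteristic polynomial (x - 2)^3 and minimal polynomial (x - 2)^3. Computing further, both have invariant factors (x - 2)^3. Hence A and B are similar.

Yes.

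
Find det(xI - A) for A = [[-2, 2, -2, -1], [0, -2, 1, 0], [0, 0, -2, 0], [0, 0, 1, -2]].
χ_A(x) = (x + 2)^4

xI - A = [[x + 2, -2, 2, 1], [0, x + 2, -1, 0], [0, 0, x + 2, 0], [0, 0, -1, x + 2]].

Expanding det(xI - A) along the first row:
det(xI - A) = + (x + 2)·det([[x + 2, -1, 0], [0, x + 2, 0], [0, -1, x + 2]]) - (-2)·det([[0, -1, 0], [0, x + 2, 0], [0, -1, x + 2]]) + (2)·det([[0, x + 2, 0], [0, 0, 0], [0, 0, x + 2]]) - (1)·det([[0, x + 2, -1], [0, 0, x + 2], [0, 0, -1]]).

Evaluating gives χ_A(x) = x^4 + 8x^3 + 24x^2 + 32x + 16 = (x + 2)^4.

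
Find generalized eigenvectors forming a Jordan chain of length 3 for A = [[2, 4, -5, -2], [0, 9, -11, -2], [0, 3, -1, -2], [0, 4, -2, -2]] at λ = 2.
v_1 = [[1, 2, 1, 2]]^T, v_2 = [[-1, -1, -1, -2]]^T, v_3 = [[5, 8, 4, 6]]^T

We seek v_1 ∈ ker((A - 2I)^3) \ ker((A - 2I)^2), then set v_{i+1} = (A - 2I) v_i.

One such chain is v_1 = [[1, 2, 1, 2]]^T, v_2 = [[-1, -1, -1, -2]]^T, v_3 = [[5, 8, 4, 6]]^T. Check: (A - 2I) v_3 = [[0, 0, 0, 0]]^T = 0.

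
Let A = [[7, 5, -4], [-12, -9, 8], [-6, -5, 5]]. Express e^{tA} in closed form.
A has Jordan form J = [[1, 1, 0], [0, 1, 0], [0, 0, 1]] with A = PJP^{-1}, so e^{tA} = P e^{tJ} P^{-1}.

For a Jordan block J_k(λ), e^{tJ_k(λ)} = e^{λt} · (I + tN + t^2 N^2/2! + ... + t^{k-1} N^{k-1}/(k-1)!) where N is the nilpotent superdiagonal part.

Assembling the blocks and conjugating back gives the entries of e^{tA} as shown above.

e^{tA} = [[(6*t + 1)*e^{t}, 5*t*e^{t}, -4*t*e^{t}], [-12*t*e^{t}, (1 - 10*t)*e^{t}, 8*t*e^{t}], [-6*t*e^{t}, -5*t*e^{t}, (4*t + 1)*e^{t}]]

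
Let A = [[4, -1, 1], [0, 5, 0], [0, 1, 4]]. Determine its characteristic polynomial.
χ_A(x) = (x - 5)(x - 4)^2

xI - A = [[x - 4, 1, -1], [0, x - 5, 0], [0, -1, x - 4]].

Expanding det(xI - A) along the first row:
det(xI - A) = + (x - 4)·det([[x - 5, 0], [-1, x - 4]]) - (1)·det([[0, 0], [0, x - 4]]) + (-1)·det([[0, x - 5], [0, -1]]).

Evaluating gives χ_A(x) = x^3 - 13x^2 + 56x - 80 = (x - 5)(x - 4)^2.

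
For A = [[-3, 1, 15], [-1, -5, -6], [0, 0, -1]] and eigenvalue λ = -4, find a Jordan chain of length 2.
v_1 = [[2, -1, 0]]^T, v_2 = [[1, -1, 0]]^T

We seek v_1 ∈ ker((A + 4I)^2) \ ker(A + 4I), then set v_{i+1} = (A + 4I) v_i.

One such chain is v_1 = [[2, -1, 0]]^T, v_2 = [[1, -1, 0]]^T. Check: (A + 4I) v_2 = [[0, 0, 0]]^T = 0.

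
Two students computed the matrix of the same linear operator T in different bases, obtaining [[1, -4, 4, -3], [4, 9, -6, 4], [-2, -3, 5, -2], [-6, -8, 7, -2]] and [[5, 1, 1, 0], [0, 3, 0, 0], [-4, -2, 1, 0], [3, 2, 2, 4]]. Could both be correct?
No.

Both have characteristic polynomial (x - 4)(x - 3)^3, but the minimal polynomial of A is (x - 4)(x - 3)^3 while the minimal polynomial of B is (x - 4)(x - 3)^2. The minimal polynomial is a similarity invariant, so A and B are not similar.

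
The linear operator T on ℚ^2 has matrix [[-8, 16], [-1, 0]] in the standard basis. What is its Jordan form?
J = [[-4, 1], [0, -4]]

The characteristic polynomial is det(xI - A) = (x + 4)^2, so the eigenvalues are -4 (algebraic multiplicity 2).

For λ = -4: rank(A + 4I) = 1, rank((A + 4I)^2) = 0. The eigenspace has dimension 2 - 1 = 1, so there is 1 Jordan block; the rank sequence gives block sizes [2].

Assembling the blocks gives the Jordan form J above.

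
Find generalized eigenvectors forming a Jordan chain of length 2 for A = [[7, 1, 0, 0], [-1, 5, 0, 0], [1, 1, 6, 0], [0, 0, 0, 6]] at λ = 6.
v_1 = [[6, -5, 2, -1]]^T, v_2 = [[1, -1, 1, 0]]^T

We seek v_1 ∈ ker((A - 6I)^2) \ ker(A - 6I), then set v_{i+1} = (A - 6I) v_i.

One such chain is v_1 = [[6, -5, 2, -1]]^T, v_2 = [[1, -1, 1, 0]]^T. Check: (A - 6I) v_2 = [[0, 0, 0, 0]]^T = 0.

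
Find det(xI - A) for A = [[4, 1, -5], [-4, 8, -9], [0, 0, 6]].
χ_A(x) = (x - 6)^3

xI - A = [[x - 4, -1, 5], [4, x - 8, 9], [0, 0, x - 6]].

Expanding det(xI - A) along the first row:
det(xI - A) = + (x - 4)·det([[x - 8, 9], [0, x - 6]]) - (-1)·det([[4, 9], [0, x - 6]]) + (5)·det([[4, x - 8], [0, 0]]).

Evaluating gives χ_A(x) = x^3 - 18x^2 + 108x - 216 = (x - 6)^3.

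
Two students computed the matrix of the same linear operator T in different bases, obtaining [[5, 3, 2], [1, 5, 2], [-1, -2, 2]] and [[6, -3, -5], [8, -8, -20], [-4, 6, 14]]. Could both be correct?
No.

Both have characteristic polynomial (x - 4)^3, but the minimal polynomial of A is (x - 4)^3 while the minimal polynomial of B is (x - 4)^2. The minimal polynomial is a similarity invariant, so A and B are not similar.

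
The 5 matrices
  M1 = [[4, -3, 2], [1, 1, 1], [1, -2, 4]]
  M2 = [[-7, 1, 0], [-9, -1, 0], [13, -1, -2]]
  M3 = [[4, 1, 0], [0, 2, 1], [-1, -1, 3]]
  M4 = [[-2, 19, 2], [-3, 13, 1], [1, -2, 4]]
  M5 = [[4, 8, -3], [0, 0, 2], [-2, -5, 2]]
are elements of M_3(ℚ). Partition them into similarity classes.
Characteristic polynomials: χ_{M1} = (x - 3)^3, χ_{M2} = (x + 2)(x + 4)^2, χ_{M3} = (x - 3)^3, χ_{M4} = (x - 5)^3, χ_{M5} = (x - 2)^3.

{M1, M3}: invariant factors (x - 3)^3.

{M2}: invariant factors (x + 2)(x + 4)^2.

{M4}: invariant factors (x - 5)^3.

{M5}: invariant factors (x - 2)^3.

Matrices are similar if and only if their invariant-factor lists agree; the partition into similarity classes is {M1, M3}, {M2}, {M4}, {M5}.

4 classes: {M1, M3}, {M2}, {M4}, {M5}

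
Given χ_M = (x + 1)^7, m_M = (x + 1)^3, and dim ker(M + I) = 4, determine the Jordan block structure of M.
λ = -1: algebraic multiplicity 7 (exponent in χ_M), largest block size 3 (exponent in m_M), 4 blocks (geometric multiplicity). These force block sizes [3, 2, 1, 1].

Jordan blocks: (-1, 3), (-1, 2), (-1, 1), (-1, 1)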